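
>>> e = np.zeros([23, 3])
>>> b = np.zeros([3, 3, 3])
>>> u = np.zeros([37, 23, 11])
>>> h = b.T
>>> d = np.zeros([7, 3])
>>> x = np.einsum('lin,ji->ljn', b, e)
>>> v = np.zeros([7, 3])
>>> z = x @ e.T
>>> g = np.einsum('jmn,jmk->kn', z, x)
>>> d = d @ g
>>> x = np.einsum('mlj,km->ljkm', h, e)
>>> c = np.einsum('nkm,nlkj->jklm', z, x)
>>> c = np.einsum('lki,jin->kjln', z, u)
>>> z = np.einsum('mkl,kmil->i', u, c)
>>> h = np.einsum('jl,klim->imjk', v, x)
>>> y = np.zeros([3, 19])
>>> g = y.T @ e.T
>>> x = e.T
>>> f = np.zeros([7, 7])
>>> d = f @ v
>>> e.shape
(23, 3)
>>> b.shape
(3, 3, 3)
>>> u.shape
(37, 23, 11)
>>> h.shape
(23, 3, 7, 3)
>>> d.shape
(7, 3)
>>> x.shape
(3, 23)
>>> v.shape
(7, 3)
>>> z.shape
(3,)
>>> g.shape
(19, 23)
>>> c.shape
(23, 37, 3, 11)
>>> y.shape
(3, 19)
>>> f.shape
(7, 7)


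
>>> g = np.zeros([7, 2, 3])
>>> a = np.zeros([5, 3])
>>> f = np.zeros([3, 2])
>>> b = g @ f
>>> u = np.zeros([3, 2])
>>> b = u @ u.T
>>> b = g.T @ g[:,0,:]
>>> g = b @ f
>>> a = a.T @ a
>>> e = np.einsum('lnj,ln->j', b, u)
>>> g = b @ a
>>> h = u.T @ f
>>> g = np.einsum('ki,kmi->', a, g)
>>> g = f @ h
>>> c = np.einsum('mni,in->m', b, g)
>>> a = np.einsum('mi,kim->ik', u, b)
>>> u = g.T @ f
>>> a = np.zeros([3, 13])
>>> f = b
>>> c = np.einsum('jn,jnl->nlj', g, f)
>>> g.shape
(3, 2)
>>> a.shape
(3, 13)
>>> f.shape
(3, 2, 3)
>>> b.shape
(3, 2, 3)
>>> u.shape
(2, 2)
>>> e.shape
(3,)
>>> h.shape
(2, 2)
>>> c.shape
(2, 3, 3)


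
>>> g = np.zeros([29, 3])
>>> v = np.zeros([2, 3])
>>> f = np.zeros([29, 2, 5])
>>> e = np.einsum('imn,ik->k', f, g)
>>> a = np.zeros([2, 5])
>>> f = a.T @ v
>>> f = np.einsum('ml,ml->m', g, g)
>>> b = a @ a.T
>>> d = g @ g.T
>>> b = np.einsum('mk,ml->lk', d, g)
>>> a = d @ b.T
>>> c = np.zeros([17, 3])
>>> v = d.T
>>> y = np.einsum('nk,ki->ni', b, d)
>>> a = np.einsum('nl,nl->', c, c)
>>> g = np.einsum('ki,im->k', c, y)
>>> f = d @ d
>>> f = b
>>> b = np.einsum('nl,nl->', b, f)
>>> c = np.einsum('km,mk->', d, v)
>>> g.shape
(17,)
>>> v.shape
(29, 29)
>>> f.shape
(3, 29)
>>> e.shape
(3,)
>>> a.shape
()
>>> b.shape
()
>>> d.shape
(29, 29)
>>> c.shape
()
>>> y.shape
(3, 29)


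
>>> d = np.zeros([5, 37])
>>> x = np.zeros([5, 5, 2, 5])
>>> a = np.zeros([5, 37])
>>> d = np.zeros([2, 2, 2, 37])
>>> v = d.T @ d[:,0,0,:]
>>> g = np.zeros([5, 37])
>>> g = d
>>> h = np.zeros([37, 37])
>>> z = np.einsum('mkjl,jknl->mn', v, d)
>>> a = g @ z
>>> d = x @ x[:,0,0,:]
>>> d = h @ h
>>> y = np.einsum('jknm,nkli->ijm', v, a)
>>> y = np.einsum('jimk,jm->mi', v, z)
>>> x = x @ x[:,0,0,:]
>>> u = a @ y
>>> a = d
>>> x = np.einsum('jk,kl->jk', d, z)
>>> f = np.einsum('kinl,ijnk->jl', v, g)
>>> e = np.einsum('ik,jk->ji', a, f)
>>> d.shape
(37, 37)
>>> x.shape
(37, 37)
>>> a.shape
(37, 37)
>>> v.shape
(37, 2, 2, 37)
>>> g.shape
(2, 2, 2, 37)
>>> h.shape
(37, 37)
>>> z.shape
(37, 2)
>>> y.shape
(2, 2)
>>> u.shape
(2, 2, 2, 2)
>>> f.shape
(2, 37)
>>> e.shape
(2, 37)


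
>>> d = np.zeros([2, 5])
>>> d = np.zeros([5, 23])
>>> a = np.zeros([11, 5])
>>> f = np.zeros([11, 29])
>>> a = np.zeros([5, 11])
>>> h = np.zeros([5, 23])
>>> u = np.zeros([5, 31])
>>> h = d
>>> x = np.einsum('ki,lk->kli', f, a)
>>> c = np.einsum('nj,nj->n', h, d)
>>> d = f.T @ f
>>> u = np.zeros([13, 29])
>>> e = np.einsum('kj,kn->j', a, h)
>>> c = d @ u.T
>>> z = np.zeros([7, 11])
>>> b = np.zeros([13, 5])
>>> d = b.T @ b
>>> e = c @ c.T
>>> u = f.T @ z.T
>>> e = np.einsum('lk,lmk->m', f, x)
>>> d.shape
(5, 5)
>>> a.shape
(5, 11)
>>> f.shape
(11, 29)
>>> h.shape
(5, 23)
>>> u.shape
(29, 7)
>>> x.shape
(11, 5, 29)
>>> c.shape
(29, 13)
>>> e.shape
(5,)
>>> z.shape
(7, 11)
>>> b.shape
(13, 5)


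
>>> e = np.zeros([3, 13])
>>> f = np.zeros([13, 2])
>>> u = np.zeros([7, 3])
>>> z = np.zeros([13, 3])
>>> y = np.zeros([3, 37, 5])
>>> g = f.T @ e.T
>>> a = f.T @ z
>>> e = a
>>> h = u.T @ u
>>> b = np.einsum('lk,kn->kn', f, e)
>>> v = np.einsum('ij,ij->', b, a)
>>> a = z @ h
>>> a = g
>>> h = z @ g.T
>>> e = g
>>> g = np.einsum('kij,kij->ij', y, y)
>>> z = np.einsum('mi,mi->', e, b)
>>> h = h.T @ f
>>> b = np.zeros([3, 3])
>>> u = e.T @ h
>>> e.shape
(2, 3)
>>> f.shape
(13, 2)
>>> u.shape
(3, 2)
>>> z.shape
()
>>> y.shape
(3, 37, 5)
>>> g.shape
(37, 5)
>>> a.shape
(2, 3)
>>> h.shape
(2, 2)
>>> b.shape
(3, 3)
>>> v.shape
()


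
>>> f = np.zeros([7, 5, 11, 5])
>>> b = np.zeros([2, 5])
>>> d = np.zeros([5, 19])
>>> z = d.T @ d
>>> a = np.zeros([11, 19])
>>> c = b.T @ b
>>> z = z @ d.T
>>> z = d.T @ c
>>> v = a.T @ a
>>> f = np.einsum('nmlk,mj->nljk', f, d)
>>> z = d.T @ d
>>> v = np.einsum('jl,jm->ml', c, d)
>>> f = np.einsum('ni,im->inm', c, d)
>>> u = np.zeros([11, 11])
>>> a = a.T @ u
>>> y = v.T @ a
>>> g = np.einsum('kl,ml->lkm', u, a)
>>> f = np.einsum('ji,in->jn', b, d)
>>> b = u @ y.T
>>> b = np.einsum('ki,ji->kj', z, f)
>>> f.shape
(2, 19)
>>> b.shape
(19, 2)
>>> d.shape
(5, 19)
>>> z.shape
(19, 19)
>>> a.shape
(19, 11)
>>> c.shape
(5, 5)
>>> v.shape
(19, 5)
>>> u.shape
(11, 11)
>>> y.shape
(5, 11)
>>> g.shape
(11, 11, 19)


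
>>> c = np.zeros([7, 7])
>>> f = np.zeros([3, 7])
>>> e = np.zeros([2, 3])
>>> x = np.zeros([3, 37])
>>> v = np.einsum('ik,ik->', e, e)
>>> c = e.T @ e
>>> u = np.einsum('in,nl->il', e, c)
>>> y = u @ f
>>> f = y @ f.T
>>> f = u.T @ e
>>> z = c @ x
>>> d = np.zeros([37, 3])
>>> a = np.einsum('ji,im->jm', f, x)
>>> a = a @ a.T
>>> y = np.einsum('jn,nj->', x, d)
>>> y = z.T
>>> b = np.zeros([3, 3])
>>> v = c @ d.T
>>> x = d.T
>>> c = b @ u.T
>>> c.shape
(3, 2)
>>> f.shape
(3, 3)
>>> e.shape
(2, 3)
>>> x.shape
(3, 37)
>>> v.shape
(3, 37)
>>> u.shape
(2, 3)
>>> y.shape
(37, 3)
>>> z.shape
(3, 37)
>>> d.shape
(37, 3)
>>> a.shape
(3, 3)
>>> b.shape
(3, 3)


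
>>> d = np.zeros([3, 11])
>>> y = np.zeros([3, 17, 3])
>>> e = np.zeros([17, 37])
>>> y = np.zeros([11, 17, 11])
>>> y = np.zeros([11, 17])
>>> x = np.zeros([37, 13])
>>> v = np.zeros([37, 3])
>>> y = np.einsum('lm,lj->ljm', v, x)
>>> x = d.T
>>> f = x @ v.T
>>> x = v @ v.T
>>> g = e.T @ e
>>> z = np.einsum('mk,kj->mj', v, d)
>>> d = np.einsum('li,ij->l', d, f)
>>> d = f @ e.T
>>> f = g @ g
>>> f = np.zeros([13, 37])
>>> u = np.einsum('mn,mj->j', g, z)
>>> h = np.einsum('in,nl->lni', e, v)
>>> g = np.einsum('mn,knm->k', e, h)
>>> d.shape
(11, 17)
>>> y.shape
(37, 13, 3)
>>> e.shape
(17, 37)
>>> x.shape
(37, 37)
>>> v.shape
(37, 3)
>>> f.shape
(13, 37)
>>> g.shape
(3,)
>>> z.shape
(37, 11)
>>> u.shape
(11,)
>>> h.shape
(3, 37, 17)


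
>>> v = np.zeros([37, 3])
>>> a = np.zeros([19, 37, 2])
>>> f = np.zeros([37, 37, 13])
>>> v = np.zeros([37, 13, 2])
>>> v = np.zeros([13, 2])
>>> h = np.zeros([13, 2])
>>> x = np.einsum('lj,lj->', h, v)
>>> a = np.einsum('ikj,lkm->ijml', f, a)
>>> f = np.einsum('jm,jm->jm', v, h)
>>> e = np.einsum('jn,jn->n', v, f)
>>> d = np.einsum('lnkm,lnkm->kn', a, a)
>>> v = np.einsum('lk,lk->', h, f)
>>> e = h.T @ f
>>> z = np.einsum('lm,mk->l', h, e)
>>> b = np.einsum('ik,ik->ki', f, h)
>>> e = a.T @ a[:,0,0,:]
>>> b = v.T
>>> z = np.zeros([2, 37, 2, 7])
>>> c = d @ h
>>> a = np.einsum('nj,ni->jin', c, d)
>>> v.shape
()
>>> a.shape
(2, 13, 2)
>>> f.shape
(13, 2)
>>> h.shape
(13, 2)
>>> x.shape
()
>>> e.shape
(19, 2, 13, 19)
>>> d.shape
(2, 13)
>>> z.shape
(2, 37, 2, 7)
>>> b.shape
()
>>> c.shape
(2, 2)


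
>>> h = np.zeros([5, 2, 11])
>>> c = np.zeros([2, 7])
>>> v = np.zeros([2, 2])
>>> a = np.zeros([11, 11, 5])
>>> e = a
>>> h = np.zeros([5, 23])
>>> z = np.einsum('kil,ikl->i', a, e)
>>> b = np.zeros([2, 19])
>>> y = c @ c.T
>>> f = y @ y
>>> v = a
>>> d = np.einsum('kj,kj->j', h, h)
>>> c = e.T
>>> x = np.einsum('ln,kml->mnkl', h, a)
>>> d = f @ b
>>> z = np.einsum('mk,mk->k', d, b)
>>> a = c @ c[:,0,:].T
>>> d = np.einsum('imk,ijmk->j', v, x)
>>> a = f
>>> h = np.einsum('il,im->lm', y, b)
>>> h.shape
(2, 19)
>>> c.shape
(5, 11, 11)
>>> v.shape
(11, 11, 5)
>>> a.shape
(2, 2)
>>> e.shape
(11, 11, 5)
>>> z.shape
(19,)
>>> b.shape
(2, 19)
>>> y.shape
(2, 2)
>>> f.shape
(2, 2)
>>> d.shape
(23,)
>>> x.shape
(11, 23, 11, 5)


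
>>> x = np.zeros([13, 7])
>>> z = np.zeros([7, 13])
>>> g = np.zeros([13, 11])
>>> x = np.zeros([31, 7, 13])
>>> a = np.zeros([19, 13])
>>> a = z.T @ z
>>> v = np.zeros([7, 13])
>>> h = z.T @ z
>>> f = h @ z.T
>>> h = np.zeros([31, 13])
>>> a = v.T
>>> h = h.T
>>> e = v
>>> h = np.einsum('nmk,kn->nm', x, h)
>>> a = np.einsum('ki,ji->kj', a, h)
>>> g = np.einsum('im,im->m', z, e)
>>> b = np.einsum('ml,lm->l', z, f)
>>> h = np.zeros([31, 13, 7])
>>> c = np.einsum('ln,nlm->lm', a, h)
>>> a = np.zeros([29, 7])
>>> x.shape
(31, 7, 13)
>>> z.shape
(7, 13)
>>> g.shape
(13,)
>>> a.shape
(29, 7)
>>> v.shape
(7, 13)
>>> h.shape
(31, 13, 7)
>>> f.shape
(13, 7)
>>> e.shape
(7, 13)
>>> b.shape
(13,)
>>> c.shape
(13, 7)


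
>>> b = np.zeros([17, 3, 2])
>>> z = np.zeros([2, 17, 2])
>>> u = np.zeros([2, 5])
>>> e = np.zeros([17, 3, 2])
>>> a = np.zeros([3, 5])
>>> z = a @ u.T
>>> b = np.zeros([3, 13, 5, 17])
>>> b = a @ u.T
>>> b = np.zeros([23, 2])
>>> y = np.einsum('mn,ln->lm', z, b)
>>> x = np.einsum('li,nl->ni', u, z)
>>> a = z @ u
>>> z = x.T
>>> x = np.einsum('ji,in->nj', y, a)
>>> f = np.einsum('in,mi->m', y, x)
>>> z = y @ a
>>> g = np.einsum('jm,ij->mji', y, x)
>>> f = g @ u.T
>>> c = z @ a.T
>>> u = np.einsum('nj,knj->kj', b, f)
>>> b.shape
(23, 2)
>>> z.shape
(23, 5)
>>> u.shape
(3, 2)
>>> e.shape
(17, 3, 2)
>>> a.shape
(3, 5)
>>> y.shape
(23, 3)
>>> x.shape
(5, 23)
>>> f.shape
(3, 23, 2)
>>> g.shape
(3, 23, 5)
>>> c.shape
(23, 3)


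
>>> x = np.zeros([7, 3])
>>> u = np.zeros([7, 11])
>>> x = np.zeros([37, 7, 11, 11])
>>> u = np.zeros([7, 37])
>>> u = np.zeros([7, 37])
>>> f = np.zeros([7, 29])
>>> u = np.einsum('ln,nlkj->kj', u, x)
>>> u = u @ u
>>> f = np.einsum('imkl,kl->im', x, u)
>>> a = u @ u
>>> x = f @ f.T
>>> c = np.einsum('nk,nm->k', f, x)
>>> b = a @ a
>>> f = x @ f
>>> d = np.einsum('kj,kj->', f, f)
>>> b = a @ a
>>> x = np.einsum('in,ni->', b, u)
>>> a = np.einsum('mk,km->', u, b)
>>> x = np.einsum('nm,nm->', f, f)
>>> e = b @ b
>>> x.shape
()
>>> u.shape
(11, 11)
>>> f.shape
(37, 7)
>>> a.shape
()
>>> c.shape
(7,)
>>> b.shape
(11, 11)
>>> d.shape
()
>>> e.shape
(11, 11)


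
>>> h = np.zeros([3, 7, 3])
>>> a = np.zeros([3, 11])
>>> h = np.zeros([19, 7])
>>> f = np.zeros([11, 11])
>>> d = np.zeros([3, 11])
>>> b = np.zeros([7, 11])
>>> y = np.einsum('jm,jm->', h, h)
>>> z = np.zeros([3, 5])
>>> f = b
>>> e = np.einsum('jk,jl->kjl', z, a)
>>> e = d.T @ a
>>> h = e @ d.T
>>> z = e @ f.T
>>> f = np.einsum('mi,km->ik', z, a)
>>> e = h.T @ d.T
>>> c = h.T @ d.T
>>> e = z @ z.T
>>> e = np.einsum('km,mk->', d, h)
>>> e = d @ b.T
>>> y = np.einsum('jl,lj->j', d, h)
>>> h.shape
(11, 3)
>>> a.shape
(3, 11)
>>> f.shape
(7, 3)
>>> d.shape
(3, 11)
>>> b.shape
(7, 11)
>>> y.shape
(3,)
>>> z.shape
(11, 7)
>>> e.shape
(3, 7)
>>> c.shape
(3, 3)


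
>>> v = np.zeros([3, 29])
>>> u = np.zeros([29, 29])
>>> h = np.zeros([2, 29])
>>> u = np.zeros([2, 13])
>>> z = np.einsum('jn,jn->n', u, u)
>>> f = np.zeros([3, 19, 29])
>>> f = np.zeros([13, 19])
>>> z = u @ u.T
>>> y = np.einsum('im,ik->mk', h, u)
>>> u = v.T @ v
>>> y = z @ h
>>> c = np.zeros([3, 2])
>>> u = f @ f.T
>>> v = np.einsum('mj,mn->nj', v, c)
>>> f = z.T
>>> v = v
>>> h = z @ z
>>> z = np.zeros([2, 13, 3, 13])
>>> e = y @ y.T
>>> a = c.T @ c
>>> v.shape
(2, 29)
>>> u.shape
(13, 13)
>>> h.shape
(2, 2)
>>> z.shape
(2, 13, 3, 13)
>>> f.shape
(2, 2)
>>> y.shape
(2, 29)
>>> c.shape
(3, 2)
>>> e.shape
(2, 2)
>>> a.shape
(2, 2)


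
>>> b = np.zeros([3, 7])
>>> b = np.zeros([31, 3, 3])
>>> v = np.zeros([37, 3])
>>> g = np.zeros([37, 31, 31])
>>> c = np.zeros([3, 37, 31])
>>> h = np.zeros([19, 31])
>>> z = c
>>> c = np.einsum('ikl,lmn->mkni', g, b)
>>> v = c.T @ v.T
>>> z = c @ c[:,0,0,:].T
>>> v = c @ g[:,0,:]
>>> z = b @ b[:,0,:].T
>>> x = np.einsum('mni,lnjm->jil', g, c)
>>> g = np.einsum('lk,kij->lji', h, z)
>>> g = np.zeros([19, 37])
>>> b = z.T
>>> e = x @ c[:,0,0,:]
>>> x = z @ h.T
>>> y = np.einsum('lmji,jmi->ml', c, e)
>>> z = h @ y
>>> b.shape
(31, 3, 31)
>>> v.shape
(3, 31, 3, 31)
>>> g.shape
(19, 37)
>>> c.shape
(3, 31, 3, 37)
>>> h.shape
(19, 31)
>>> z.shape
(19, 3)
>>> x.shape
(31, 3, 19)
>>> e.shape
(3, 31, 37)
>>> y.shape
(31, 3)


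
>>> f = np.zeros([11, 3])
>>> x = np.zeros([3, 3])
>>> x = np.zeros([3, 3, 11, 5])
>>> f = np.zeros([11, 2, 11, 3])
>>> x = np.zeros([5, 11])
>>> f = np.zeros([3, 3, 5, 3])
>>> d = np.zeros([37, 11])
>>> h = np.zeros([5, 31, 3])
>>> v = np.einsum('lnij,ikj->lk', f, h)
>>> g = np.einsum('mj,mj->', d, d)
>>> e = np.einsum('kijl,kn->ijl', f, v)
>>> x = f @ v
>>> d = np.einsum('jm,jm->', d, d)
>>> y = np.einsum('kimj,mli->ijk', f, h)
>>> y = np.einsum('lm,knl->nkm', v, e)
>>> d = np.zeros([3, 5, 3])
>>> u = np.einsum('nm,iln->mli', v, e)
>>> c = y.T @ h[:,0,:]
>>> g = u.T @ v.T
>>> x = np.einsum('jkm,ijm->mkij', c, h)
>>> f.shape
(3, 3, 5, 3)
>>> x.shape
(3, 3, 5, 31)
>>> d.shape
(3, 5, 3)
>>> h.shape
(5, 31, 3)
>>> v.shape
(3, 31)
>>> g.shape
(3, 5, 3)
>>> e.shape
(3, 5, 3)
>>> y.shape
(5, 3, 31)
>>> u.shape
(31, 5, 3)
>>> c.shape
(31, 3, 3)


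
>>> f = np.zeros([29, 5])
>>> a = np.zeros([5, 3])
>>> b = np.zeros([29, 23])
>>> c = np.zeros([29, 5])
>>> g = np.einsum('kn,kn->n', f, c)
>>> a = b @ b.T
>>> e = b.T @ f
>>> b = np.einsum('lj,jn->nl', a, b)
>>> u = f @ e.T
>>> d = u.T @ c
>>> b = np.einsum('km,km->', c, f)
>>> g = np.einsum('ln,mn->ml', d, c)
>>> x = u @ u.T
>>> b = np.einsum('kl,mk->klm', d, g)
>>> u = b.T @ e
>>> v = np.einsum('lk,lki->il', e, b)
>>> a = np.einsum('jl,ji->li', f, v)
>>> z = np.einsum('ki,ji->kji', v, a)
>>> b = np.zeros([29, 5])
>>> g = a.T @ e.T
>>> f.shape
(29, 5)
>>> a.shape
(5, 23)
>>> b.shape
(29, 5)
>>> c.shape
(29, 5)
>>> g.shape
(23, 23)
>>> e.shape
(23, 5)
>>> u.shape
(29, 5, 5)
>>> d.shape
(23, 5)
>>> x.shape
(29, 29)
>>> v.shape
(29, 23)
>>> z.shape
(29, 5, 23)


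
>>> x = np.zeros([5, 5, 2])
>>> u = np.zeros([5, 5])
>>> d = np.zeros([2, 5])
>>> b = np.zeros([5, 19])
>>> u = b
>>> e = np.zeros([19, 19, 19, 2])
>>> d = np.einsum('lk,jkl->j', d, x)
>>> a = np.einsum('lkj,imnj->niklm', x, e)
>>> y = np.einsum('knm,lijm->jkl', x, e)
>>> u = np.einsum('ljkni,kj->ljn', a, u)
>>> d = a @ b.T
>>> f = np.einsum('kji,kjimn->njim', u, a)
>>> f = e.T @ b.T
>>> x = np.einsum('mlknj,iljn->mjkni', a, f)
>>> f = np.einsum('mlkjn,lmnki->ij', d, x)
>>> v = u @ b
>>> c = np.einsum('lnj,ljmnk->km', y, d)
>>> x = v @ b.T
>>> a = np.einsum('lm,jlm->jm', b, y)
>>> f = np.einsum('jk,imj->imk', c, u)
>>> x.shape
(19, 19, 5)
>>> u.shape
(19, 19, 5)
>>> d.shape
(19, 19, 5, 5, 5)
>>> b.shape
(5, 19)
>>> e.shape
(19, 19, 19, 2)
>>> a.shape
(19, 19)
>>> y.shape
(19, 5, 19)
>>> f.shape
(19, 19, 5)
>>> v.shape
(19, 19, 19)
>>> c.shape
(5, 5)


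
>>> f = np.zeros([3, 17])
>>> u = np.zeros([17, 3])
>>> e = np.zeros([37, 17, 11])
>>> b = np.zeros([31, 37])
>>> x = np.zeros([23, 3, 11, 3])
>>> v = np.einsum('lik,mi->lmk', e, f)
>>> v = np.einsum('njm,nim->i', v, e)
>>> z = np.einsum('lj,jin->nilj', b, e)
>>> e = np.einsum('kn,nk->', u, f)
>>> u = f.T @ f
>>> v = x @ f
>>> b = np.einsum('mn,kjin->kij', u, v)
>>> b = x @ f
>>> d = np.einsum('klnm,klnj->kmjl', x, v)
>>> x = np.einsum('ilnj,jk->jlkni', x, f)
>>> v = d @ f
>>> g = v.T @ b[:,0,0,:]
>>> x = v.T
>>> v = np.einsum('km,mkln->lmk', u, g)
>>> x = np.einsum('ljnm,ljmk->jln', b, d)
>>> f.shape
(3, 17)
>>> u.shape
(17, 17)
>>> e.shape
()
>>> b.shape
(23, 3, 11, 17)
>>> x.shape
(3, 23, 11)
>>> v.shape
(3, 17, 17)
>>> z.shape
(11, 17, 31, 37)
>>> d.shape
(23, 3, 17, 3)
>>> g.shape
(17, 17, 3, 17)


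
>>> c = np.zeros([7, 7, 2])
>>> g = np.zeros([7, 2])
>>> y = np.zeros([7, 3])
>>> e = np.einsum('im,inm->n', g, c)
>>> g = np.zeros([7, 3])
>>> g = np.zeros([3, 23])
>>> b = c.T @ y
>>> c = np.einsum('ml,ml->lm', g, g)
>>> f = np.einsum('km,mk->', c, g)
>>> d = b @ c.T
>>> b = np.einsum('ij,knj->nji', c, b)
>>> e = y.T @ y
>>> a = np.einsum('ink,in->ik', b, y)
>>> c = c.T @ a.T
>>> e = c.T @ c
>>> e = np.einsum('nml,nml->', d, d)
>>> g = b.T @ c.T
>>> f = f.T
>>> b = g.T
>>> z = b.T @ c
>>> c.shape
(3, 7)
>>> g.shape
(23, 3, 3)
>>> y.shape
(7, 3)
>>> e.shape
()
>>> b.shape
(3, 3, 23)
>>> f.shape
()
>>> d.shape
(2, 7, 23)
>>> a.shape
(7, 23)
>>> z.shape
(23, 3, 7)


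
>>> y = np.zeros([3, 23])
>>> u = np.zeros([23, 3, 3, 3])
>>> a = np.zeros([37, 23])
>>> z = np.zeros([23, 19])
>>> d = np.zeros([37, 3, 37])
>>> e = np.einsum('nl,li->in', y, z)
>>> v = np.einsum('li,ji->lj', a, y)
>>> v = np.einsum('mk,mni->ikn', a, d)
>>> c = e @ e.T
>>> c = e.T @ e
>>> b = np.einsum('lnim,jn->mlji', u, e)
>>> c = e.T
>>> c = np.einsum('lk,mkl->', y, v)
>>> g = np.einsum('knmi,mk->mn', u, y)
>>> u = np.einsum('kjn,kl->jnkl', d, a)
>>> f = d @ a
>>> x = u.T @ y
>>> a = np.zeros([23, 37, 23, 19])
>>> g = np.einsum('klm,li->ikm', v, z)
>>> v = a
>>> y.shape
(3, 23)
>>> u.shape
(3, 37, 37, 23)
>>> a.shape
(23, 37, 23, 19)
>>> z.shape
(23, 19)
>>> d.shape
(37, 3, 37)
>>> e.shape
(19, 3)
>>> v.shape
(23, 37, 23, 19)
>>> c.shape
()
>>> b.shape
(3, 23, 19, 3)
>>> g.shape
(19, 37, 3)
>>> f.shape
(37, 3, 23)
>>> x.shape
(23, 37, 37, 23)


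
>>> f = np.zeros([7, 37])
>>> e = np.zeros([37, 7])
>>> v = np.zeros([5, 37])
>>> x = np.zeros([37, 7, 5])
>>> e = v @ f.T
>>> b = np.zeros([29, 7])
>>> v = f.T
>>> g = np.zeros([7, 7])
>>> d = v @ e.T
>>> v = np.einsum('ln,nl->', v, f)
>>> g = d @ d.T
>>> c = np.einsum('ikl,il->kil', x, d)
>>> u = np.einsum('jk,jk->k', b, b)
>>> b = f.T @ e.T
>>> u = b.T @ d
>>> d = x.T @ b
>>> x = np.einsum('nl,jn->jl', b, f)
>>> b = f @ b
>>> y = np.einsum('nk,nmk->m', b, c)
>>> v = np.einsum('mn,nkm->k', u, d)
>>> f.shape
(7, 37)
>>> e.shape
(5, 7)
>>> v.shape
(7,)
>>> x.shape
(7, 5)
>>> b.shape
(7, 5)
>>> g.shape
(37, 37)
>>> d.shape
(5, 7, 5)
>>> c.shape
(7, 37, 5)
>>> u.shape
(5, 5)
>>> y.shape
(37,)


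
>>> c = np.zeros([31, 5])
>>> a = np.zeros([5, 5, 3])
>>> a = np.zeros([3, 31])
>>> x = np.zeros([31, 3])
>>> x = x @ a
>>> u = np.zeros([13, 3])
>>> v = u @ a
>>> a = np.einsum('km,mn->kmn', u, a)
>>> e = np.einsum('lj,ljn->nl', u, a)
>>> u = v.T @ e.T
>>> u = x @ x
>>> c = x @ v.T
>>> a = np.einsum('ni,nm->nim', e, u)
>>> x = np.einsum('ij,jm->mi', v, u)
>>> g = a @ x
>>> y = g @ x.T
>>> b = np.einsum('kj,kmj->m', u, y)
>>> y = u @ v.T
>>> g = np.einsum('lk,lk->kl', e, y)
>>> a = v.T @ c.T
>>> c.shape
(31, 13)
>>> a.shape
(31, 31)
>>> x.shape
(31, 13)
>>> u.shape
(31, 31)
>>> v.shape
(13, 31)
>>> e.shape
(31, 13)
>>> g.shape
(13, 31)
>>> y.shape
(31, 13)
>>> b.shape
(13,)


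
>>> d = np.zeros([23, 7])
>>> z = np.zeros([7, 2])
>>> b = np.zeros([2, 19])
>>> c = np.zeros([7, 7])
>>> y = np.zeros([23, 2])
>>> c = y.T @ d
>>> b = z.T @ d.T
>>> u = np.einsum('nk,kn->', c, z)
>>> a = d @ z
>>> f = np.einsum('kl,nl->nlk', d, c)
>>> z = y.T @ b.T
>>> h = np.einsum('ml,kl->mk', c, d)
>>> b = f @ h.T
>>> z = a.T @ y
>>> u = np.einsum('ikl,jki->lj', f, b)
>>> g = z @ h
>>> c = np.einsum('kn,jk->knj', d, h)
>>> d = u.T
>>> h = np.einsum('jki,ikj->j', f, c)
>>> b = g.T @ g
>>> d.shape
(2, 23)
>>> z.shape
(2, 2)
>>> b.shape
(23, 23)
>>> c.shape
(23, 7, 2)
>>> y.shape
(23, 2)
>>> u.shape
(23, 2)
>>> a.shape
(23, 2)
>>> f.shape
(2, 7, 23)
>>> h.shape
(2,)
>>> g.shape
(2, 23)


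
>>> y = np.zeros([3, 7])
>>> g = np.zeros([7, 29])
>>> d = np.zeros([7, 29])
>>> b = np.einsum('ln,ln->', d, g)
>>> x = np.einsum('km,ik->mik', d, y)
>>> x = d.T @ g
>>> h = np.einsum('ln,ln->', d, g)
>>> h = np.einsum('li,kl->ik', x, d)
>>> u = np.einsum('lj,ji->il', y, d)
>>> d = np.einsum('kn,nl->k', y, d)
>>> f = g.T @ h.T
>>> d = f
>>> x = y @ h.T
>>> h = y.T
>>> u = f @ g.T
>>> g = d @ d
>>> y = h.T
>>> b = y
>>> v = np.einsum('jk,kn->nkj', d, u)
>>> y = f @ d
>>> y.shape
(29, 29)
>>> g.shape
(29, 29)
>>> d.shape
(29, 29)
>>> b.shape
(3, 7)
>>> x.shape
(3, 29)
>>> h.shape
(7, 3)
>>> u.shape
(29, 7)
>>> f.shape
(29, 29)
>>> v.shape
(7, 29, 29)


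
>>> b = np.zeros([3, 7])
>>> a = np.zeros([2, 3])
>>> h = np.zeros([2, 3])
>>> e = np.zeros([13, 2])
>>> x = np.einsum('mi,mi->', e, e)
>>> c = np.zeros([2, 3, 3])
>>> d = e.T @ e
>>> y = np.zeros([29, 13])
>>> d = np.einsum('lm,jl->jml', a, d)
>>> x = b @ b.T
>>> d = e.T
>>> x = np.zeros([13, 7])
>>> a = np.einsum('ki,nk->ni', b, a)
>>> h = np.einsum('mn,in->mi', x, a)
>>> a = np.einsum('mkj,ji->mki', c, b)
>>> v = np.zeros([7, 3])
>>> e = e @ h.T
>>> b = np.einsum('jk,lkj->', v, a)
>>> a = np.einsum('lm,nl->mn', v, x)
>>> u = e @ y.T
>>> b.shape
()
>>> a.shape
(3, 13)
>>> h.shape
(13, 2)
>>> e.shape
(13, 13)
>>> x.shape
(13, 7)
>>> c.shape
(2, 3, 3)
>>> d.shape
(2, 13)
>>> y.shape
(29, 13)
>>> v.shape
(7, 3)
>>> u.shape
(13, 29)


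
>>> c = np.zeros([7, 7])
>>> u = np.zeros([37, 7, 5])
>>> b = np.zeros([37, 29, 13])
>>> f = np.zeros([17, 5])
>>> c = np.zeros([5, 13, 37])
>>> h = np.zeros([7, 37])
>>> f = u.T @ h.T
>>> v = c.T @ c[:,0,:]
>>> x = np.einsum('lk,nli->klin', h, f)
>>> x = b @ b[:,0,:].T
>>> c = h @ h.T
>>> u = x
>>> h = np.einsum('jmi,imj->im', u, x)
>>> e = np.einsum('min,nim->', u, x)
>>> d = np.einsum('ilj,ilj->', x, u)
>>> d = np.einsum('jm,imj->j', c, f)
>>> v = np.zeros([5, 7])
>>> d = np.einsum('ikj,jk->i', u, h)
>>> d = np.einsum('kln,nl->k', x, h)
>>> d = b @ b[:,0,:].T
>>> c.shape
(7, 7)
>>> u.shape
(37, 29, 37)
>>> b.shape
(37, 29, 13)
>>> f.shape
(5, 7, 7)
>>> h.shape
(37, 29)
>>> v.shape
(5, 7)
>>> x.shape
(37, 29, 37)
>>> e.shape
()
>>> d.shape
(37, 29, 37)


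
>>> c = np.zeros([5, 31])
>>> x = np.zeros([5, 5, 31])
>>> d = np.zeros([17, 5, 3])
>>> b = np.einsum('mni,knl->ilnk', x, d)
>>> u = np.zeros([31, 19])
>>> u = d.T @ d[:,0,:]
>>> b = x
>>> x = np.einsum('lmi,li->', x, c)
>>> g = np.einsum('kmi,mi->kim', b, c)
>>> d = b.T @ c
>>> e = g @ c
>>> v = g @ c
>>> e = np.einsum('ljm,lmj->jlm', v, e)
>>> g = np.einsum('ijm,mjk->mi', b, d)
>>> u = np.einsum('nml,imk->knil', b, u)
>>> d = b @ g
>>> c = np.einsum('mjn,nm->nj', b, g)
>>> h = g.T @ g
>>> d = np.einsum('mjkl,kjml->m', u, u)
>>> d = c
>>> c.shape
(31, 5)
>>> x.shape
()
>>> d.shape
(31, 5)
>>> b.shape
(5, 5, 31)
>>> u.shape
(3, 5, 3, 31)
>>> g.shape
(31, 5)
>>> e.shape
(31, 5, 31)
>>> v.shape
(5, 31, 31)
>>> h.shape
(5, 5)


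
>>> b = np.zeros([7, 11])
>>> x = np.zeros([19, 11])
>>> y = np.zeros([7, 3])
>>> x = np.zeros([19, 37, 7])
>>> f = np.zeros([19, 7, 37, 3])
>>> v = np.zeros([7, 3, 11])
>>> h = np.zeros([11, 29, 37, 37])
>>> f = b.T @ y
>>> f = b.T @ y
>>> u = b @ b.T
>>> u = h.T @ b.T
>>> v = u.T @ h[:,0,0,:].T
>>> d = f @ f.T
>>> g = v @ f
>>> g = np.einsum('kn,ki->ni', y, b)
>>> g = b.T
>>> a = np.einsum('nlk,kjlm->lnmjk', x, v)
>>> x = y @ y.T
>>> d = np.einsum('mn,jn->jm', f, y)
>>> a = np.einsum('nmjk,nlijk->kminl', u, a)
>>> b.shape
(7, 11)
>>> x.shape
(7, 7)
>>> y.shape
(7, 3)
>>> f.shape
(11, 3)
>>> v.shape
(7, 29, 37, 11)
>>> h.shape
(11, 29, 37, 37)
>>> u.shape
(37, 37, 29, 7)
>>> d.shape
(7, 11)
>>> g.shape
(11, 7)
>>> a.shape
(7, 37, 11, 37, 19)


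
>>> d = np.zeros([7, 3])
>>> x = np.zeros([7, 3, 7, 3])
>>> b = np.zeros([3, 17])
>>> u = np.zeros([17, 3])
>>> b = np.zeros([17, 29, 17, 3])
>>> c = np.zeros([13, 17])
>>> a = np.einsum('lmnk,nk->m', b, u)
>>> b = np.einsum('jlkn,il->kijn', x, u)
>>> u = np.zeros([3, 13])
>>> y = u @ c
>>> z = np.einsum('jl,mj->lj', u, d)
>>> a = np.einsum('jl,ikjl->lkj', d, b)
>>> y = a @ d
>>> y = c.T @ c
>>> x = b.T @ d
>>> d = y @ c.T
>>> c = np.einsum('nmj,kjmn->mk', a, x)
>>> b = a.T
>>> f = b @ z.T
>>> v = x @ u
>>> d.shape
(17, 13)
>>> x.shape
(3, 7, 17, 3)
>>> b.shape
(7, 17, 3)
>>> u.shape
(3, 13)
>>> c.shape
(17, 3)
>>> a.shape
(3, 17, 7)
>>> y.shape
(17, 17)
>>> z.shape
(13, 3)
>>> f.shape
(7, 17, 13)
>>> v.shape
(3, 7, 17, 13)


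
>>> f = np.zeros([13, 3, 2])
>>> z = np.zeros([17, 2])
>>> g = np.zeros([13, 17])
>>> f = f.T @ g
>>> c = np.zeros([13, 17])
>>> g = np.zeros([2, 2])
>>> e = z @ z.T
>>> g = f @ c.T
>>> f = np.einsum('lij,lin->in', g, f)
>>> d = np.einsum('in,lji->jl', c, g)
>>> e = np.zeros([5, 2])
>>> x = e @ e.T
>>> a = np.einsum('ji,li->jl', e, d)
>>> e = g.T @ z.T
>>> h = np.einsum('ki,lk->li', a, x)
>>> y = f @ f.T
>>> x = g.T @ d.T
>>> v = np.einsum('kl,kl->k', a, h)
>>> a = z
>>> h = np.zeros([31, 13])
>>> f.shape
(3, 17)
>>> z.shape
(17, 2)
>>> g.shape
(2, 3, 13)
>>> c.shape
(13, 17)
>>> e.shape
(13, 3, 17)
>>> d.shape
(3, 2)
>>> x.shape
(13, 3, 3)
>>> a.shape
(17, 2)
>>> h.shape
(31, 13)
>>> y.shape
(3, 3)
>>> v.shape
(5,)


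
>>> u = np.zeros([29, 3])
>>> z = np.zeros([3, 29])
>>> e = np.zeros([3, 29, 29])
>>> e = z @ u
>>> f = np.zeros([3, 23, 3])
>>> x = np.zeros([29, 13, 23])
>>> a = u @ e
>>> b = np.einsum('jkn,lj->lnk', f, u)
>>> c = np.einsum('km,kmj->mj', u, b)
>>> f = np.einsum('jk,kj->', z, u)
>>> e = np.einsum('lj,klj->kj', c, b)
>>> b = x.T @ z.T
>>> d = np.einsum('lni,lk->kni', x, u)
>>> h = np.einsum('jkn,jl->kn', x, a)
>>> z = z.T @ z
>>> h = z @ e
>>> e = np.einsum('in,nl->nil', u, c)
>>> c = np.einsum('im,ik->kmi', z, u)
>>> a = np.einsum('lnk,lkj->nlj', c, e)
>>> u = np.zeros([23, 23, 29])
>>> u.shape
(23, 23, 29)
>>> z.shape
(29, 29)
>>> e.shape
(3, 29, 23)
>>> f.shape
()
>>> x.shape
(29, 13, 23)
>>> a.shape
(29, 3, 23)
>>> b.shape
(23, 13, 3)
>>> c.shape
(3, 29, 29)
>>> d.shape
(3, 13, 23)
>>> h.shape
(29, 23)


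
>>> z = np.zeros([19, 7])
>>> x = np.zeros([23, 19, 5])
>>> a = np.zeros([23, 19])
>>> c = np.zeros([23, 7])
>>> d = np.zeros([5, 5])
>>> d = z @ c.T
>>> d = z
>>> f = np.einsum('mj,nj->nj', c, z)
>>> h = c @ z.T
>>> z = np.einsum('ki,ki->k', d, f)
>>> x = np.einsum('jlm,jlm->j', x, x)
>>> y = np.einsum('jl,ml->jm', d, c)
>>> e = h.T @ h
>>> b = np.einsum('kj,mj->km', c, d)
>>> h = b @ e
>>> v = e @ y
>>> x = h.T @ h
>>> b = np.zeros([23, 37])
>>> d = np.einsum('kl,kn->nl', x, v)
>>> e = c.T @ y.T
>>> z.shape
(19,)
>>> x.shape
(19, 19)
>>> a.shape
(23, 19)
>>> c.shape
(23, 7)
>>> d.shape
(23, 19)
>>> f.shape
(19, 7)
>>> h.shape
(23, 19)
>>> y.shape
(19, 23)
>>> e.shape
(7, 19)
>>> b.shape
(23, 37)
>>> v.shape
(19, 23)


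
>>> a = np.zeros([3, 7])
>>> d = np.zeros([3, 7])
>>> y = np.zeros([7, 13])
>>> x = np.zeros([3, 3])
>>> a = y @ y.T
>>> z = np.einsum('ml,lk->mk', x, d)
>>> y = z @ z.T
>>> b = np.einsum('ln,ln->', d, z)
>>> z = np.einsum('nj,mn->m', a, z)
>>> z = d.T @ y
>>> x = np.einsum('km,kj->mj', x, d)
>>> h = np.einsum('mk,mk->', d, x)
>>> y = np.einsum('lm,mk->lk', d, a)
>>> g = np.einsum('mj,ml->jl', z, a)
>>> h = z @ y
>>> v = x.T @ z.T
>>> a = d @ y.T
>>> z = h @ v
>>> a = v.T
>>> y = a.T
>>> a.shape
(7, 7)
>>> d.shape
(3, 7)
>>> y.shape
(7, 7)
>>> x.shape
(3, 7)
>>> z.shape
(7, 7)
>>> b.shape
()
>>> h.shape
(7, 7)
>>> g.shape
(3, 7)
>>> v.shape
(7, 7)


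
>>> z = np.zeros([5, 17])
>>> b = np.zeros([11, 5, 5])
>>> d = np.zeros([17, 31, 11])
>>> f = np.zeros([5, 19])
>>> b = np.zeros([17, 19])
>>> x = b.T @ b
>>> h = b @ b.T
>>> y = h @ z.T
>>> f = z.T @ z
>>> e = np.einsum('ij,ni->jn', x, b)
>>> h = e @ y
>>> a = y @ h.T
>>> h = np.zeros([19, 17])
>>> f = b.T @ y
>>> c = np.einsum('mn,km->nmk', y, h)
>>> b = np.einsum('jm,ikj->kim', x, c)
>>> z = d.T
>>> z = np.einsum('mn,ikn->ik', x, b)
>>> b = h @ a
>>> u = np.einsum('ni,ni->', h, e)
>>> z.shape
(17, 5)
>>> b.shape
(19, 19)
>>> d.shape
(17, 31, 11)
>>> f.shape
(19, 5)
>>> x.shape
(19, 19)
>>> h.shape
(19, 17)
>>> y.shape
(17, 5)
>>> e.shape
(19, 17)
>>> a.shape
(17, 19)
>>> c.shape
(5, 17, 19)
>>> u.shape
()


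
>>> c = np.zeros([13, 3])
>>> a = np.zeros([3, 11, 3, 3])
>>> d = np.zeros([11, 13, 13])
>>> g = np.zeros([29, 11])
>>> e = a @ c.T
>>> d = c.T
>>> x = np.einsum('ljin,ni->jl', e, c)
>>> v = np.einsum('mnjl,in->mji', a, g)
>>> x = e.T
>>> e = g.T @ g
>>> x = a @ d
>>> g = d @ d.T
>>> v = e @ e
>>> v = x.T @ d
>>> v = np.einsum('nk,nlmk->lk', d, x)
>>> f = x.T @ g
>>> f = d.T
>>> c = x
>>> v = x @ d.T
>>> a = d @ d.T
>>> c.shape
(3, 11, 3, 13)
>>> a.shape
(3, 3)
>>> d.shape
(3, 13)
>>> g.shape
(3, 3)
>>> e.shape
(11, 11)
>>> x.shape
(3, 11, 3, 13)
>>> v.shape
(3, 11, 3, 3)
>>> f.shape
(13, 3)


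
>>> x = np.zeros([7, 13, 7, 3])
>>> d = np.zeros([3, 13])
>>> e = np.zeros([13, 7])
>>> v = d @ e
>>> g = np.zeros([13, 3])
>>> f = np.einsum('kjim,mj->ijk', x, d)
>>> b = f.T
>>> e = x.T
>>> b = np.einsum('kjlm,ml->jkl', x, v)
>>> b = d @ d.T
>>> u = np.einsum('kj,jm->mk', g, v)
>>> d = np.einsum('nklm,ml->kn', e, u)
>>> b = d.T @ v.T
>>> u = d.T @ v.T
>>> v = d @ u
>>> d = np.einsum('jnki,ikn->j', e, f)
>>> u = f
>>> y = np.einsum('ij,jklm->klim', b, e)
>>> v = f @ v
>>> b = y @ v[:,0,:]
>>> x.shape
(7, 13, 7, 3)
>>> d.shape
(3,)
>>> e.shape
(3, 7, 13, 7)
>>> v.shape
(7, 13, 3)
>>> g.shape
(13, 3)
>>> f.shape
(7, 13, 7)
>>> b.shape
(7, 13, 3, 3)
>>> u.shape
(7, 13, 7)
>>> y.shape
(7, 13, 3, 7)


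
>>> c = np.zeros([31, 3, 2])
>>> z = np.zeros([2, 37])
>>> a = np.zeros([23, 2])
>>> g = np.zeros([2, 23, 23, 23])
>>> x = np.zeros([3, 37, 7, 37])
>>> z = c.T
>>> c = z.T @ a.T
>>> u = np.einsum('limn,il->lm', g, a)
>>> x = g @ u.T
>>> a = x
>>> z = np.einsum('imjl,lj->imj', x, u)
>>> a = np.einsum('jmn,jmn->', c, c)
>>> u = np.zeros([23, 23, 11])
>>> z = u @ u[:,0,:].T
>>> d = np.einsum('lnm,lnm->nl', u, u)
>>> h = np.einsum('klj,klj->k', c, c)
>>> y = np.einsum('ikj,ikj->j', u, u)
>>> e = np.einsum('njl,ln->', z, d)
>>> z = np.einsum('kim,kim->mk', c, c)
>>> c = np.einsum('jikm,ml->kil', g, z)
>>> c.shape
(23, 23, 31)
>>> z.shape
(23, 31)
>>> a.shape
()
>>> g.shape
(2, 23, 23, 23)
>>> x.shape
(2, 23, 23, 2)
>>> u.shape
(23, 23, 11)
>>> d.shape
(23, 23)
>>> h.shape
(31,)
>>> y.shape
(11,)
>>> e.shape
()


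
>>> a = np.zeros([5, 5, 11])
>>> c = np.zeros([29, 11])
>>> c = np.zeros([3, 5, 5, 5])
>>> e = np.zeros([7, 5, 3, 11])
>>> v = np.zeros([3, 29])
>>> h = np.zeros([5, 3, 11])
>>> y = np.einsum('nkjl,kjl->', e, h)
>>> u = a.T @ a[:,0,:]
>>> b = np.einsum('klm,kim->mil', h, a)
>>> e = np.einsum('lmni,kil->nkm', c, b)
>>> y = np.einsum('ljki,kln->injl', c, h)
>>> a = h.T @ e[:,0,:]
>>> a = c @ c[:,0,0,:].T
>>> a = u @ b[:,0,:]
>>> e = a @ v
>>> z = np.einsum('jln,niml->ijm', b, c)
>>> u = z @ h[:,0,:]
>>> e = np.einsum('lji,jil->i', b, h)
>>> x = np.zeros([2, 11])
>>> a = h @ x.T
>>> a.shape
(5, 3, 2)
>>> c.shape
(3, 5, 5, 5)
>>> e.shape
(3,)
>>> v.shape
(3, 29)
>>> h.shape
(5, 3, 11)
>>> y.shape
(5, 11, 5, 3)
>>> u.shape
(5, 11, 11)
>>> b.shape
(11, 5, 3)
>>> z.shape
(5, 11, 5)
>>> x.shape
(2, 11)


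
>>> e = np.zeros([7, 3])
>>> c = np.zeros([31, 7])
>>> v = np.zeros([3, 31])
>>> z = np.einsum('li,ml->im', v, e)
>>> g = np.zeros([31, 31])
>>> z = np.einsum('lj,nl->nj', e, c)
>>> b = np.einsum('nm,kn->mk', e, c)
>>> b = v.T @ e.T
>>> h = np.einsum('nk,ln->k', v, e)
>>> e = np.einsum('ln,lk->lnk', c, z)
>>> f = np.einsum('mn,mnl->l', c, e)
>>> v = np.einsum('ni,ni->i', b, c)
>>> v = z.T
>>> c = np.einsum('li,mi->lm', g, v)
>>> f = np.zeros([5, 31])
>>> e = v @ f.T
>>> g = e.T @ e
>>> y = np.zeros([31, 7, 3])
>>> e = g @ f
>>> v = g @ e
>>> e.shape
(5, 31)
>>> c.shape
(31, 3)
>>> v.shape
(5, 31)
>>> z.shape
(31, 3)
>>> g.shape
(5, 5)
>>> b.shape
(31, 7)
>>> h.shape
(31,)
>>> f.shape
(5, 31)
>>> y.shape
(31, 7, 3)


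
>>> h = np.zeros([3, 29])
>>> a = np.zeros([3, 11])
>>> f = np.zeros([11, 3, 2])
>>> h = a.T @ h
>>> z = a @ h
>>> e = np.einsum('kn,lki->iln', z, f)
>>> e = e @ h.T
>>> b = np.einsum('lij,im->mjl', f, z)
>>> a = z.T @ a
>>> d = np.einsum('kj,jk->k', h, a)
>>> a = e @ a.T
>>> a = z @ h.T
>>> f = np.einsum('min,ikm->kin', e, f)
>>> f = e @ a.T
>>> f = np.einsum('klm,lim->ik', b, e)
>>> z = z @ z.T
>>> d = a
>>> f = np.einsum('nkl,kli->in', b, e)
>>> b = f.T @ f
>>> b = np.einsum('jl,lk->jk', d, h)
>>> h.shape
(11, 29)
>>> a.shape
(3, 11)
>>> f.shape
(11, 29)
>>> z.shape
(3, 3)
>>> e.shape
(2, 11, 11)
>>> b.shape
(3, 29)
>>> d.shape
(3, 11)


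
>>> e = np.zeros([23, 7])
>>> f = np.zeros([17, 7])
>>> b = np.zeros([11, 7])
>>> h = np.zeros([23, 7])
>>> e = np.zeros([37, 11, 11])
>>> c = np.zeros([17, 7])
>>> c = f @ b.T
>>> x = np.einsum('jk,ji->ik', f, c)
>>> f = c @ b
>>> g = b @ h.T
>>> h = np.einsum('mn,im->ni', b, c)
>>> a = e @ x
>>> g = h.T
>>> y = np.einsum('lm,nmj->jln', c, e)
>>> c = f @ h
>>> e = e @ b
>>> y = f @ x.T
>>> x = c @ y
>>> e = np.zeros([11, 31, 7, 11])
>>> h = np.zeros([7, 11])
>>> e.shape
(11, 31, 7, 11)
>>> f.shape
(17, 7)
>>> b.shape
(11, 7)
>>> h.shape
(7, 11)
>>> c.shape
(17, 17)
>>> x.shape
(17, 11)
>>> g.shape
(17, 7)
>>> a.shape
(37, 11, 7)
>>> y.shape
(17, 11)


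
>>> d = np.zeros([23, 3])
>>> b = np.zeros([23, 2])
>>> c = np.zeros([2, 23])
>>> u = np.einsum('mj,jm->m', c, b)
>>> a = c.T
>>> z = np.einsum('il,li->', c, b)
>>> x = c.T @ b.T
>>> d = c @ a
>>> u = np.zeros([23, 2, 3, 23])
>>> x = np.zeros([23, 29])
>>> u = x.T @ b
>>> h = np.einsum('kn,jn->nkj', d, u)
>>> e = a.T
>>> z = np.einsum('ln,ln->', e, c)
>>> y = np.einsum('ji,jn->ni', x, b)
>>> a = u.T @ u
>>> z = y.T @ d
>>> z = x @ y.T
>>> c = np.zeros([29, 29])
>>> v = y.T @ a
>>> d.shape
(2, 2)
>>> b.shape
(23, 2)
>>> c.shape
(29, 29)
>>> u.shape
(29, 2)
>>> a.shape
(2, 2)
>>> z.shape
(23, 2)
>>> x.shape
(23, 29)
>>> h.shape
(2, 2, 29)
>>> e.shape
(2, 23)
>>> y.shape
(2, 29)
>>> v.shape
(29, 2)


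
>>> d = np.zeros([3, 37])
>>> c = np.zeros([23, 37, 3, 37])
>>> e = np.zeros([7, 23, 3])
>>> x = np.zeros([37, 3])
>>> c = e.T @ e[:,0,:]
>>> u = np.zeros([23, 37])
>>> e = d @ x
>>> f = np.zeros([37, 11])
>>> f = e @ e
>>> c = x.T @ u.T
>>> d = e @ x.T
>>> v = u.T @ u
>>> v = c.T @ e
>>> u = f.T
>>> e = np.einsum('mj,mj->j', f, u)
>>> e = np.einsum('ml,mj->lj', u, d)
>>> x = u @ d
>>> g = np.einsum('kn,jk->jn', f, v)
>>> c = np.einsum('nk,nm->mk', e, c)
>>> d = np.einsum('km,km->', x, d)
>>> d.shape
()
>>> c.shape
(23, 37)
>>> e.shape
(3, 37)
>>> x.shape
(3, 37)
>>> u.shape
(3, 3)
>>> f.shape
(3, 3)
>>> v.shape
(23, 3)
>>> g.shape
(23, 3)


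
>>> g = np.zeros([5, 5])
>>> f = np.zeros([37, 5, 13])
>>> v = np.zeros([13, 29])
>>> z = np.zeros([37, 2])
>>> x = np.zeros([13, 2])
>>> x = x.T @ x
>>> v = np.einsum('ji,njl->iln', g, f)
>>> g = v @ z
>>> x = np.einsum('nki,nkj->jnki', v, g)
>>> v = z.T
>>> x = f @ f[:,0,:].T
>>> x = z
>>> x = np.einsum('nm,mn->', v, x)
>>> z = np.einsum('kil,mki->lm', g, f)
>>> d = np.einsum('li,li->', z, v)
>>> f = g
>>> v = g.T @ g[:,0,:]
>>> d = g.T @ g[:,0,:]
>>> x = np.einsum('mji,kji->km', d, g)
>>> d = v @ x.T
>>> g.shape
(5, 13, 2)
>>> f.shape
(5, 13, 2)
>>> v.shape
(2, 13, 2)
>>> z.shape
(2, 37)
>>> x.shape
(5, 2)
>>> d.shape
(2, 13, 5)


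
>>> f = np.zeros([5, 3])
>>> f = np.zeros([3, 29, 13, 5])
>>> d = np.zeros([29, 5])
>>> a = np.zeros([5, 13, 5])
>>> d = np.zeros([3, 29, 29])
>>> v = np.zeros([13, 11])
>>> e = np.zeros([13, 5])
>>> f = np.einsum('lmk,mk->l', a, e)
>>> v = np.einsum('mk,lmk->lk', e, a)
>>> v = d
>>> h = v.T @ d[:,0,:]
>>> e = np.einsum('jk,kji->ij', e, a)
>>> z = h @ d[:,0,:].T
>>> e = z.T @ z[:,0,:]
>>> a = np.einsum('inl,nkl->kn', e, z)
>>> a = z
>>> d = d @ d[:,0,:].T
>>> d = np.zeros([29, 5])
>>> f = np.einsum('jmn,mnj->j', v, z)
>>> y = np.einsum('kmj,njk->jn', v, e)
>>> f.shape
(3,)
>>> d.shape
(29, 5)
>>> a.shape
(29, 29, 3)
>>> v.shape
(3, 29, 29)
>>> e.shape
(3, 29, 3)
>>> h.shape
(29, 29, 29)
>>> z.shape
(29, 29, 3)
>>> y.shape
(29, 3)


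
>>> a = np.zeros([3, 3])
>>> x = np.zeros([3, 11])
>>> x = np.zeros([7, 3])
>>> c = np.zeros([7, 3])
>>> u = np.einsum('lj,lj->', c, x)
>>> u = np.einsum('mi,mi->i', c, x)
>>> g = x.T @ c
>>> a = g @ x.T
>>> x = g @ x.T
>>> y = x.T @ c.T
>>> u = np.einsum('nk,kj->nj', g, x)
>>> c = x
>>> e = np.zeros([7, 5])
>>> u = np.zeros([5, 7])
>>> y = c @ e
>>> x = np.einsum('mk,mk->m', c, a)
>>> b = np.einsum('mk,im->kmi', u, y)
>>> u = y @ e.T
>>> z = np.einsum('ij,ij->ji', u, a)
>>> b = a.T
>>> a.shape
(3, 7)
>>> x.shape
(3,)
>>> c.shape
(3, 7)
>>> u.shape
(3, 7)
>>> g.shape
(3, 3)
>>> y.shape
(3, 5)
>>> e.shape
(7, 5)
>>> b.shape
(7, 3)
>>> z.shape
(7, 3)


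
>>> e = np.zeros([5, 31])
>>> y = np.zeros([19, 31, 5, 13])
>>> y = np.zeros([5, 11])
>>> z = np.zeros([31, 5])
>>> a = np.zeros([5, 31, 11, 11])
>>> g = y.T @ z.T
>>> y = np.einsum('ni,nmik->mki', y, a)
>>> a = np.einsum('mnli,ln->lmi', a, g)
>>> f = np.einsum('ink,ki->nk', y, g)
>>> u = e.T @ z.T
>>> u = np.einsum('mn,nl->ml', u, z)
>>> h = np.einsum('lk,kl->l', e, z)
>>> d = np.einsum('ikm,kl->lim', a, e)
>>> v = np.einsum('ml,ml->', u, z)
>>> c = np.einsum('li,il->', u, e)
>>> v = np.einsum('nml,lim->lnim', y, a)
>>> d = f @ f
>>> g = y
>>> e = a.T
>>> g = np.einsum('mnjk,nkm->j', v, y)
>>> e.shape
(11, 5, 11)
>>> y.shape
(31, 11, 11)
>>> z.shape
(31, 5)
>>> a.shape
(11, 5, 11)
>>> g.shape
(5,)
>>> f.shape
(11, 11)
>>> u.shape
(31, 5)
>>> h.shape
(5,)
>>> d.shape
(11, 11)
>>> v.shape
(11, 31, 5, 11)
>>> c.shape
()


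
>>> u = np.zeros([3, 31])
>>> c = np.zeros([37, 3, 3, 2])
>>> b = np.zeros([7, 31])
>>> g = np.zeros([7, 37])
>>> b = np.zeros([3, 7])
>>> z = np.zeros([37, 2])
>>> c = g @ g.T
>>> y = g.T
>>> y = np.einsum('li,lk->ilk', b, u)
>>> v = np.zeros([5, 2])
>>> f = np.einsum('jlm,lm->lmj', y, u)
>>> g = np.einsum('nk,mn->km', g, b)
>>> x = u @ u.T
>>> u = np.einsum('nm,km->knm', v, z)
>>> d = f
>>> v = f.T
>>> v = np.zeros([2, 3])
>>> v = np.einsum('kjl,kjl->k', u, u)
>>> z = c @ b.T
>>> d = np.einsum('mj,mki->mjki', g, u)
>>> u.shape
(37, 5, 2)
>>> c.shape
(7, 7)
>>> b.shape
(3, 7)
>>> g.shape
(37, 3)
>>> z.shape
(7, 3)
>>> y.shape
(7, 3, 31)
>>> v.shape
(37,)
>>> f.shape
(3, 31, 7)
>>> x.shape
(3, 3)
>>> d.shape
(37, 3, 5, 2)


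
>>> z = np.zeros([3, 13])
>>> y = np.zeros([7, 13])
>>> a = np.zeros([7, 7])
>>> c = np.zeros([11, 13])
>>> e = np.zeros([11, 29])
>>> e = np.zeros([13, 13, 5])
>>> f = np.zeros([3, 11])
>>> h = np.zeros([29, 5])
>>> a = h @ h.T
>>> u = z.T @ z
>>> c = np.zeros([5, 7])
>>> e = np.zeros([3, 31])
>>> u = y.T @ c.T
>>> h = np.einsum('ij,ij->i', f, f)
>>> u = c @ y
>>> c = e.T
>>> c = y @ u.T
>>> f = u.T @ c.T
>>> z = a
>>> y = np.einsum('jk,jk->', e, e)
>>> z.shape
(29, 29)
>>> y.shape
()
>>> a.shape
(29, 29)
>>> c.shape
(7, 5)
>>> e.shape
(3, 31)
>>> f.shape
(13, 7)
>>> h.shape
(3,)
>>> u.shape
(5, 13)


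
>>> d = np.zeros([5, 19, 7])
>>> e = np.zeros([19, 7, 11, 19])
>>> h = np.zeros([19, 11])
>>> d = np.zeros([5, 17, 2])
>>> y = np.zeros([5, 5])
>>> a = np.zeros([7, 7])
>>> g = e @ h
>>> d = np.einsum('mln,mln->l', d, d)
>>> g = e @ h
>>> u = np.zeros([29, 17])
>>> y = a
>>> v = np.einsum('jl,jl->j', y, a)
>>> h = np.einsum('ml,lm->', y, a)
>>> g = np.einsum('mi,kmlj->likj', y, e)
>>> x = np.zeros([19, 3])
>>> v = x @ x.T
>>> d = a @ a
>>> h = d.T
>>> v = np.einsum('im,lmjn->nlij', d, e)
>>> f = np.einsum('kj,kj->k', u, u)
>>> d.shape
(7, 7)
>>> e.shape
(19, 7, 11, 19)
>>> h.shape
(7, 7)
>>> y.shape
(7, 7)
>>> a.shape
(7, 7)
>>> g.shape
(11, 7, 19, 19)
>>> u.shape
(29, 17)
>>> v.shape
(19, 19, 7, 11)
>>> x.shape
(19, 3)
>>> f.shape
(29,)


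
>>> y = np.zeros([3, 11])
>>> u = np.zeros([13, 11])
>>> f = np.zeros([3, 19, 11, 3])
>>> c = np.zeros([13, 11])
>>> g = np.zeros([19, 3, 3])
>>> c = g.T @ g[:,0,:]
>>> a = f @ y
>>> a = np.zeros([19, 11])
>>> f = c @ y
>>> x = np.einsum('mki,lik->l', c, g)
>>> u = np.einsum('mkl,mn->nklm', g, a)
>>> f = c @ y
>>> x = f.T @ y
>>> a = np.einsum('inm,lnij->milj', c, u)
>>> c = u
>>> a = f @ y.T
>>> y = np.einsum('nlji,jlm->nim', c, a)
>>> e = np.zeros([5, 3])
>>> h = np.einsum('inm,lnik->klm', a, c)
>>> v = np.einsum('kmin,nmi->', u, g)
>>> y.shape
(11, 19, 3)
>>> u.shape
(11, 3, 3, 19)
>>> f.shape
(3, 3, 11)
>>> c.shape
(11, 3, 3, 19)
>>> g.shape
(19, 3, 3)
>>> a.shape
(3, 3, 3)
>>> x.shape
(11, 3, 11)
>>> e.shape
(5, 3)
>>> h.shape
(19, 11, 3)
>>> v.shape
()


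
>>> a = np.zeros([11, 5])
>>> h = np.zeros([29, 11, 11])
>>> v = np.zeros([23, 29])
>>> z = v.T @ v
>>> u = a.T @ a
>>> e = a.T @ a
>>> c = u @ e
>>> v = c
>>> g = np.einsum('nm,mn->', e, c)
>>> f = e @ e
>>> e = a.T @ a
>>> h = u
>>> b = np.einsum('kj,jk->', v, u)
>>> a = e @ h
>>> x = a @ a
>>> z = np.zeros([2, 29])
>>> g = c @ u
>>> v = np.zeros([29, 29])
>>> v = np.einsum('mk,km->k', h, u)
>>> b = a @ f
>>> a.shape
(5, 5)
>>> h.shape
(5, 5)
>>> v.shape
(5,)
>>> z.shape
(2, 29)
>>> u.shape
(5, 5)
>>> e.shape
(5, 5)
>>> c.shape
(5, 5)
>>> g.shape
(5, 5)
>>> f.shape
(5, 5)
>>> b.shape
(5, 5)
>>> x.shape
(5, 5)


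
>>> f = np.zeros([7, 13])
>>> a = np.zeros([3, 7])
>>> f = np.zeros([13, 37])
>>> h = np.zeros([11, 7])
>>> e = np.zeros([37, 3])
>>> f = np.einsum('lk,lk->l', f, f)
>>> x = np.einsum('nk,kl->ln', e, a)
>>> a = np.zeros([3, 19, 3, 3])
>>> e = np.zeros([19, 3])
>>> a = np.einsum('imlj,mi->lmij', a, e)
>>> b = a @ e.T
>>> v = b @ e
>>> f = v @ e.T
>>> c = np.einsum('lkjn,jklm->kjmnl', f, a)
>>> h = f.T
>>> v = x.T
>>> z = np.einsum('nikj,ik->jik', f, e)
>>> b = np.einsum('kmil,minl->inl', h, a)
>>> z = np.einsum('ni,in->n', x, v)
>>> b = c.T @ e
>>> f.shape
(3, 19, 3, 19)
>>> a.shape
(3, 19, 3, 3)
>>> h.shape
(19, 3, 19, 3)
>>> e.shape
(19, 3)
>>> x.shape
(7, 37)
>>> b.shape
(3, 19, 3, 3, 3)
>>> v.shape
(37, 7)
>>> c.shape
(19, 3, 3, 19, 3)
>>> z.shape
(7,)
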